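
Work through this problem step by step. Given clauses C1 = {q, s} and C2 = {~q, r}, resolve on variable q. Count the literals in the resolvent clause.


Remove q from C1 and ~q from C2.
C1 remainder: {s}
C2 remainder: {r}
Union (resolvent): {r, s}
Resolvent has 2 literal(s).

2


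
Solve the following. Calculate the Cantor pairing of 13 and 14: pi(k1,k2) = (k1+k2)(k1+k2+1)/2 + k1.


k1 + k2 = 27
(k1+k2)(k1+k2+1)/2 = 27 * 28 / 2 = 378
pi = 378 + 13 = 391

391


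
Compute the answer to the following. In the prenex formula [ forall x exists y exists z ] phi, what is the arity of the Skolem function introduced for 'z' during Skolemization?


Quantifier prefix: forall x exists y exists z
'z' is existentially quantified at position 3.
Universal variables preceding it: x
Skolem function arity = 1

1


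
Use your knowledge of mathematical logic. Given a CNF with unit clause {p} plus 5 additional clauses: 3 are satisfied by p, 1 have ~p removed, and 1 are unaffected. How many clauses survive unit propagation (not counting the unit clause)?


Satisfied (removed): 3
Shortened (remain): 1
Unchanged (remain): 1
Remaining = 1 + 1 = 2

2


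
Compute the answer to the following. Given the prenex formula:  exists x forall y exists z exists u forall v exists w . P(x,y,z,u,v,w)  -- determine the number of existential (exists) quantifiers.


Quantifier prefix: exists x forall y exists z exists u forall v exists w
Mark each quantifier type:
  E U E E U E
Universal count = 2, Existential count = 4
Asked for existential (exists) quantifiers: 4

4


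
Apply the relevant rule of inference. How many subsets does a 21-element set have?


The power set of a set with n elements has 2^n elements.
|P(S)| = 2^21 = 2097152

2097152


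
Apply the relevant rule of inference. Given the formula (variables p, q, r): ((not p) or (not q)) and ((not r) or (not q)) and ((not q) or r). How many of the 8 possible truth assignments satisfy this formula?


Evaluate all 8 assignments for p, q, r:
p=0, q=0, r=0: 1
p=0, q=0, r=1: 1
p=0, q=1, r=0: 0
p=0, q=1, r=1: 0
p=1, q=0, r=0: 1
p=1, q=0, r=1: 1
p=1, q=1, r=0: 0
p=1, q=1, r=1: 0
Satisfying count = 4

4


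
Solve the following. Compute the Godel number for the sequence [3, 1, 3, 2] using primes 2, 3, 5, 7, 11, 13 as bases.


Encode each element as an exponent of the corresponding prime:
  2^3 = 8
  3^1 = 3
  5^3 = 125
  7^2 = 49
Product = 8 * 3 * 125 * 49 = 147000

147000


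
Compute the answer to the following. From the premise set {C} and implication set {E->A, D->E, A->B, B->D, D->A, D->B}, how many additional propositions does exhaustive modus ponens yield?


Initial facts: {C}
Apply modus ponens to closure:
  (no implication fires)
Final known: {C}
New propositions: {(none)}
Count = 0

0


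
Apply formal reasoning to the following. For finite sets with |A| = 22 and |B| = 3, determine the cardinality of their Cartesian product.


The Cartesian product A x B contains all ordered pairs (a, b).
|A x B| = |A| * |B| = 22 * 3 = 66

66


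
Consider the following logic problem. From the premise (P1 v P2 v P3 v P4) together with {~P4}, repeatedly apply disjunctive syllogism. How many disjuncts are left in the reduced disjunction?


Original disjuncts (4): P1, P2, P3, P4
Negated (eliminate): ~P4
Remaining disjuncts: P1, P2, P3
Count = 4 - 1 = 3

3


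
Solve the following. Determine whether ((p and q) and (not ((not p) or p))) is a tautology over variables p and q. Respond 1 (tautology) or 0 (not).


Check all 4 assignments:
p=0, q=0: 0
p=0, q=1: 0
p=1, q=0: 0
p=1, q=1: 0
Satisfying count = 0/4.
Tautology iff count = 4: no.

0


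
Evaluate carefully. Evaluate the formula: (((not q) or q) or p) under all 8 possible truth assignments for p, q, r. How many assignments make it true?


Check all 8 assignments:
p=0, q=0, r=0: 1
p=0, q=0, r=1: 1
p=0, q=1, r=0: 1
p=0, q=1, r=1: 1
p=1, q=0, r=0: 1
p=1, q=0, r=1: 1
p=1, q=1, r=0: 1
p=1, q=1, r=1: 1
Count of True = 8

8


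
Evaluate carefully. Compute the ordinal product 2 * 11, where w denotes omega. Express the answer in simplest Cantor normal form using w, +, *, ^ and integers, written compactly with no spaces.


Compute 2 * 11.
Ordinal * is associative and left-distributive over +, but NOT commutative; for finite n>1, n*w = w but w*n stays w*n.
Both finite; ordinal * agrees with natural *: 2 * 11 = 22.
Result = 22

22


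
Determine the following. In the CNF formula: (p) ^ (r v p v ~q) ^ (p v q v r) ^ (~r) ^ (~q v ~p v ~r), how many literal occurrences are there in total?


Counting literals in each clause:
Clause 1: 1 literal(s)
Clause 2: 3 literal(s)
Clause 3: 3 literal(s)
Clause 4: 1 literal(s)
Clause 5: 3 literal(s)
Total = 11

11


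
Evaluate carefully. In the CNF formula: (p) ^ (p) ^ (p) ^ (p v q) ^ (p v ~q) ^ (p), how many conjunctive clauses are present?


A CNF formula is a conjunction of clauses.
Clauses are separated by ^.
Counting the conjuncts: 6 clauses.

6


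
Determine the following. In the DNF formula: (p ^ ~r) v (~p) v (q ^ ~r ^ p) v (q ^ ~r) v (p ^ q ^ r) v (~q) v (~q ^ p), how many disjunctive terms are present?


A DNF formula is a disjunction of terms (conjunctions).
Terms are separated by v.
Counting the disjuncts: 7 terms.

7


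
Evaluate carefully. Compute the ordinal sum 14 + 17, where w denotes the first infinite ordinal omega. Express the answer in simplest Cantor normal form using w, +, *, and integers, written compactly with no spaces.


Compute 14 + 17.
Ordinal + is associative but NOT commutative; for finite n>0, n + w = w but w + n stays w+n.
Both operands finite; ordinal + agrees with natural +: 14 + 17 = 31.
Result = 31

31


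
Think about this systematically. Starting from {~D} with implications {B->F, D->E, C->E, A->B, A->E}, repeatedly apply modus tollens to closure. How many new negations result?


Initial negated facts: {~D}
Apply modus tollens to closure:
  (no implication fires)
Final negated: {~D}
New negations: {(none)}
Count = 0

0


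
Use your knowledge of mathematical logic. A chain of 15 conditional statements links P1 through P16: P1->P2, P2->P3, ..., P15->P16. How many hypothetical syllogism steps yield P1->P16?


With 15 implications in a chain connecting 16 propositions:
P1->P2, P2->P3, ..., P15->P16
Steps needed = (number of implications) - 1 = 15 - 1 = 14

14


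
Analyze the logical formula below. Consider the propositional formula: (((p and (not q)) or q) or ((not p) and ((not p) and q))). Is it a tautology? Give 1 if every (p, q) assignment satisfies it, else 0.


Check all 4 assignments:
p=0, q=0: 0
p=0, q=1: 1
p=1, q=0: 1
p=1, q=1: 1
Satisfying count = 3/4.
Tautology iff count = 4: no.

0


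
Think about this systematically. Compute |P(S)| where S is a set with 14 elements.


The power set of a set with n elements has 2^n elements.
|P(S)| = 2^14 = 16384

16384


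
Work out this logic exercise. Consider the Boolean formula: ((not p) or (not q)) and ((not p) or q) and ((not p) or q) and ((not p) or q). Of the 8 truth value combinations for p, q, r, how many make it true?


Evaluate all 8 assignments for p, q, r:
p=0, q=0, r=0: 1
p=0, q=0, r=1: 1
p=0, q=1, r=0: 1
p=0, q=1, r=1: 1
p=1, q=0, r=0: 0
p=1, q=0, r=1: 0
p=1, q=1, r=0: 0
p=1, q=1, r=1: 0
Satisfying count = 4

4


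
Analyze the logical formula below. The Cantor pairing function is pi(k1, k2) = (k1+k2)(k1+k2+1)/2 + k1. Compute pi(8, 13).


k1 + k2 = 21
(k1+k2)(k1+k2+1)/2 = 21 * 22 / 2 = 231
pi = 231 + 8 = 239

239


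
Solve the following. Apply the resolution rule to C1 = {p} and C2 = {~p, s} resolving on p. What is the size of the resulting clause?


Remove p from C1 and ~p from C2.
C1 remainder: {}
C2 remainder: {s}
Union (resolvent): {s}
Resolvent has 1 literal(s).

1


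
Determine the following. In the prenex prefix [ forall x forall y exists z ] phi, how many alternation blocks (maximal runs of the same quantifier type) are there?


Quantifier-type sequence: A A E  (A=forall, E=exists)
Group into maximal same-type runs:
  Ax2 | Ex1
Number of blocks = 2

2


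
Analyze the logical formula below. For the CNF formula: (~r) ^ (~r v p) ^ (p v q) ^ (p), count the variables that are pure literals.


Check each variable for pure literal status:
p: pure positive
q: pure positive
r: pure negative
Pure literal count = 3

3


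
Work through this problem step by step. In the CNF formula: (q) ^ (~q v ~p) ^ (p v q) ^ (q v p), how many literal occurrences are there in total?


Counting literals in each clause:
Clause 1: 1 literal(s)
Clause 2: 2 literal(s)
Clause 3: 2 literal(s)
Clause 4: 2 literal(s)
Total = 7

7


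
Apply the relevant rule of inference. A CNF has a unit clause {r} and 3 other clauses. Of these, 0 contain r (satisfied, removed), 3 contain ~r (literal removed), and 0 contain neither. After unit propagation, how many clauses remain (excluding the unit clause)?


Satisfied (removed): 0
Shortened (remain): 3
Unchanged (remain): 0
Remaining = 3 + 0 = 3

3


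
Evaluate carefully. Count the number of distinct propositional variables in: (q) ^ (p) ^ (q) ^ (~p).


Identify each variable that appears in the formula.
Variables found: p, q
Count = 2

2


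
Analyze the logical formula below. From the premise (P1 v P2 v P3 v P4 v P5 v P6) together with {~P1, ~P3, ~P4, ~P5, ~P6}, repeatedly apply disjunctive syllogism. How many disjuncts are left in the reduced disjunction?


Original disjuncts (6): P1, P2, P3, P4, P5, P6
Negated (eliminate): ~P1, ~P3, ~P4, ~P5, ~P6
Remaining disjuncts: P2
Count = 6 - 5 = 1

1


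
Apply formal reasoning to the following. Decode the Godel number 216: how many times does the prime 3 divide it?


Factorize 216 by dividing by 3 repeatedly.
Division steps: 3 divides 216 exactly 3 time(s).
Exponent of 3 = 3

3


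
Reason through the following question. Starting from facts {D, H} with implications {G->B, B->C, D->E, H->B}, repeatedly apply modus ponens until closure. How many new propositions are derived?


Initial facts: {D, H}
Apply modus ponens to closure:
  D and D->E  =>  E
  H and H->B  =>  B
  B and B->C  =>  C
Final known: {B, C, D, E, H}
New propositions: {B, C, E}
Count = 3

3


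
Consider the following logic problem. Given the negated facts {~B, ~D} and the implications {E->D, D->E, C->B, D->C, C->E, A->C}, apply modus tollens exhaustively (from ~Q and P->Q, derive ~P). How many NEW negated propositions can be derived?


Initial negated facts: {~B, ~D}
Apply modus tollens to closure:
  ~D and E->D  =>  ~E
  ~B and C->B  =>  ~C
  ~C and A->C  =>  ~A
Final negated: {~A, ~B, ~C, ~D, ~E}
New negations: {~A, ~C, ~E}
Count = 3

3


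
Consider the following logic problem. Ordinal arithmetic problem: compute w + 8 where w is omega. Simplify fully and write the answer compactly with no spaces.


Compute w + 8.
Ordinal + is associative but NOT commutative; for finite n>0, n + w = w but w + n stays w+n.
w + 8 is already in normal form (a successor ordinal beyond w).
Result = w+8

w+8


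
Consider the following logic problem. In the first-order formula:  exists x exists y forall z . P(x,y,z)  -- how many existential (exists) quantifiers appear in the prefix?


Quantifier prefix: exists x exists y forall z
Mark each quantifier type:
  E E U
Universal count = 1, Existential count = 2
Asked for existential (exists) quantifiers: 2

2


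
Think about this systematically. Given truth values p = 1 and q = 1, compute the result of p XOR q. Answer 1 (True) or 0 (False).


p = 1, q = 1
Operation: p XOR q
Evaluate: 1 XOR 1 = 0

0


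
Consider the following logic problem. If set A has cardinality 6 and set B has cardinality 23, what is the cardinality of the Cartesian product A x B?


The Cartesian product A x B contains all ordered pairs (a, b).
|A x B| = |A| * |B| = 6 * 23 = 138

138


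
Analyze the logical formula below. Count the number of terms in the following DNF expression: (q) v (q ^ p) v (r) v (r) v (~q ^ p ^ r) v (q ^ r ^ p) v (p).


A DNF formula is a disjunction of terms (conjunctions).
Terms are separated by v.
Counting the disjuncts: 7 terms.

7


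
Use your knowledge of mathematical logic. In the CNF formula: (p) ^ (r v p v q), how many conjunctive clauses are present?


A CNF formula is a conjunction of clauses.
Clauses are separated by ^.
Counting the conjuncts: 2 clauses.

2


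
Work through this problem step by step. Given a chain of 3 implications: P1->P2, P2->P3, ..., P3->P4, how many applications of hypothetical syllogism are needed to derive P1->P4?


With 3 implications in a chain connecting 4 propositions:
P1->P2, P2->P3, ..., P3->P4
Steps needed = (number of implications) - 1 = 3 - 1 = 2

2


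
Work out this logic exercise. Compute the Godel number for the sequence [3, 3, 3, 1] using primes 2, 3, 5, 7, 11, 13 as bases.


Encode each element as an exponent of the corresponding prime:
  2^3 = 8
  3^3 = 27
  5^3 = 125
  7^1 = 7
Product = 8 * 27 * 125 * 7 = 189000

189000


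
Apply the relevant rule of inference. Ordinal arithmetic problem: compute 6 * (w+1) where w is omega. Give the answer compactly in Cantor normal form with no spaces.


Compute 6 * (w+1).
Ordinal * is associative and left-distributive over +, but NOT commutative; for finite n>1, n*w = w but w*n stays w*n.
By left-distributivity: 6 * (w+1) = 6*w + 6*1 = w + 6 = w+6.
Result = w+6

w+6


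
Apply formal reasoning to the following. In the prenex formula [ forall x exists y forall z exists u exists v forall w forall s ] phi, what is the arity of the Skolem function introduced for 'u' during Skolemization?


Quantifier prefix: forall x exists y forall z exists u exists v forall w forall s
'u' is existentially quantified at position 4.
Universal variables preceding it: x, z
Skolem function arity = 2

2


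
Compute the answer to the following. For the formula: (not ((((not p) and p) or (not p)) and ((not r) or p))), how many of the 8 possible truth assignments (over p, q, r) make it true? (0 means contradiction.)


Check all 8 assignments:
p=0, q=0, r=0: 0
p=0, q=0, r=1: 1
p=0, q=1, r=0: 0
p=0, q=1, r=1: 1
p=1, q=0, r=0: 1
p=1, q=0, r=1: 1
p=1, q=1, r=0: 1
p=1, q=1, r=1: 1
Count of True = 6

6


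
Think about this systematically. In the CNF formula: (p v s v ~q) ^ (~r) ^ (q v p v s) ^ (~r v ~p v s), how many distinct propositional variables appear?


Identify each variable that appears in the formula.
Variables found: p, q, r, s
Count = 4

4


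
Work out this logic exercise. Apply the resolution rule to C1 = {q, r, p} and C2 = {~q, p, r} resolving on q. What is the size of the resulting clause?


Remove q from C1 and ~q from C2.
C1 remainder: {r, p}
C2 remainder: {p, r}
Union (resolvent): {p, r}
Resolvent has 2 literal(s).

2


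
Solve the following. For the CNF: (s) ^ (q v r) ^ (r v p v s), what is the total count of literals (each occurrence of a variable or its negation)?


Counting literals in each clause:
Clause 1: 1 literal(s)
Clause 2: 2 literal(s)
Clause 3: 3 literal(s)
Total = 6

6


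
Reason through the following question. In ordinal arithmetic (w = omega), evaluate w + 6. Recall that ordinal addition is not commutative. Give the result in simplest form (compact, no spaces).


Compute w + 6.
Ordinal + is associative but NOT commutative; for finite n>0, n + w = w but w + n stays w+n.
w + 6 is already in normal form (a successor ordinal beyond w).
Result = w+6

w+6


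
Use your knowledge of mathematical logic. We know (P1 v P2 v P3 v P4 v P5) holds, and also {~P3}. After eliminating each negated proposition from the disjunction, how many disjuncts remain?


Original disjuncts (5): P1, P2, P3, P4, P5
Negated (eliminate): ~P3
Remaining disjuncts: P1, P2, P4, P5
Count = 5 - 1 = 4

4


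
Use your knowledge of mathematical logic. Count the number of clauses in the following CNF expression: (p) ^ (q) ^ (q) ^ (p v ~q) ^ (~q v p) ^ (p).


A CNF formula is a conjunction of clauses.
Clauses are separated by ^.
Counting the conjuncts: 6 clauses.

6


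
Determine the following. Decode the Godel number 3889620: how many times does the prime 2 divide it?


Factorize 3889620 by dividing by 2 repeatedly.
Division steps: 2 divides 3889620 exactly 2 time(s).
Exponent of 2 = 2

2


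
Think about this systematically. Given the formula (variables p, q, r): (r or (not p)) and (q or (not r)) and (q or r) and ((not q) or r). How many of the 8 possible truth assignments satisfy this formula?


Evaluate all 8 assignments for p, q, r:
p=0, q=0, r=0: 0
p=0, q=0, r=1: 0
p=0, q=1, r=0: 0
p=0, q=1, r=1: 1
p=1, q=0, r=0: 0
p=1, q=0, r=1: 0
p=1, q=1, r=0: 0
p=1, q=1, r=1: 1
Satisfying count = 2

2


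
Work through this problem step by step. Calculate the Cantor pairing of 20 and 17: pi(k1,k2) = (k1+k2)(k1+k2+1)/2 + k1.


k1 + k2 = 37
(k1+k2)(k1+k2+1)/2 = 37 * 38 / 2 = 703
pi = 703 + 20 = 723

723


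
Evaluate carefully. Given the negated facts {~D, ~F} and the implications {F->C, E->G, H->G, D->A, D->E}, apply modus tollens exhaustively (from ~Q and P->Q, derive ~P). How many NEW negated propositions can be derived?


Initial negated facts: {~D, ~F}
Apply modus tollens to closure:
  (no implication fires)
Final negated: {~D, ~F}
New negations: {(none)}
Count = 0

0


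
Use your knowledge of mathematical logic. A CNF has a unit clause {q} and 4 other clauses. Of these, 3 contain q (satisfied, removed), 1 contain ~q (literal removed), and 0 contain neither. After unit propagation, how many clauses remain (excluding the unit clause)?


Satisfied (removed): 3
Shortened (remain): 1
Unchanged (remain): 0
Remaining = 1 + 0 = 1

1


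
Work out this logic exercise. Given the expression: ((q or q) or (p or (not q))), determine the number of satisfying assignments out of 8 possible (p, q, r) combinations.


Check all 8 assignments:
p=0, q=0, r=0: 1
p=0, q=0, r=1: 1
p=0, q=1, r=0: 1
p=0, q=1, r=1: 1
p=1, q=0, r=0: 1
p=1, q=0, r=1: 1
p=1, q=1, r=0: 1
p=1, q=1, r=1: 1
Count of True = 8

8


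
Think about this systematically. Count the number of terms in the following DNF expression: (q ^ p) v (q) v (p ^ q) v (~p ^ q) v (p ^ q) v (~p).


A DNF formula is a disjunction of terms (conjunctions).
Terms are separated by v.
Counting the disjuncts: 6 terms.

6


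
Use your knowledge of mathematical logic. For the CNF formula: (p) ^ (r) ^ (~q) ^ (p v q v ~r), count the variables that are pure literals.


Check each variable for pure literal status:
p: pure positive
q: mixed (not pure)
r: mixed (not pure)
Pure literal count = 1

1


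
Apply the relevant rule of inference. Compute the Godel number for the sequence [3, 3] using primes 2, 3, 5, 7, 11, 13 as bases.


Encode each element as an exponent of the corresponding prime:
  2^3 = 8
  3^3 = 27
Product = 8 * 27 = 216

216


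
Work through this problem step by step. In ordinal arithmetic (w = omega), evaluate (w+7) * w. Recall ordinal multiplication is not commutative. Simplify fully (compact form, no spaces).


Compute (w+7) * w.
Ordinal * is associative and left-distributive over +, but NOT commutative; for finite n>1, n*w = w but w*n stays w*n.
(w+7) * w = sup{(w+7)*k : k<w} = sup{w*k+7} = w^2 (the +7 tail is absorbed in the limit).
Result = w^2

w^2


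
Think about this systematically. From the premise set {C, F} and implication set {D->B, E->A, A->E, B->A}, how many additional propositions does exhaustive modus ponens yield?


Initial facts: {C, F}
Apply modus ponens to closure:
  (no implication fires)
Final known: {C, F}
New propositions: {(none)}
Count = 0

0


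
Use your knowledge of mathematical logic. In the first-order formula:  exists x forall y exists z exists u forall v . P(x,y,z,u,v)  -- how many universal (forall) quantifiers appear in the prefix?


Quantifier prefix: exists x forall y exists z exists u forall v
Mark each quantifier type:
  E U E E U
Universal count = 2, Existential count = 3
Asked for universal (forall) quantifiers: 2

2


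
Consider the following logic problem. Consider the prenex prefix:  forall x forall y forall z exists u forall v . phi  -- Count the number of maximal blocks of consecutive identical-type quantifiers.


Quantifier-type sequence: A A A E A  (A=forall, E=exists)
Group into maximal same-type runs:
  Ax3 | Ex1 | Ax1
Number of blocks = 3

3


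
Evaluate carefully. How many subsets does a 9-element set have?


The power set of a set with n elements has 2^n elements.
|P(S)| = 2^9 = 512

512


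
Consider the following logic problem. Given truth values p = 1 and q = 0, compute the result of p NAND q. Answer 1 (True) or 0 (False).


p = 1, q = 0
Operation: p NAND q
Evaluate: 1 NAND 0 = 1

1


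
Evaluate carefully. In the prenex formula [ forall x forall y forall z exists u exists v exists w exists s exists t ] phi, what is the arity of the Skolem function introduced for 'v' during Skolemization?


Quantifier prefix: forall x forall y forall z exists u exists v exists w exists s exists t
'v' is existentially quantified at position 5.
Universal variables preceding it: x, y, z
Skolem function arity = 3

3


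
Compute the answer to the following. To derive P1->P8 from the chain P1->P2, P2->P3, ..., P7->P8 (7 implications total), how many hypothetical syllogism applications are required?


With 7 implications in a chain connecting 8 propositions:
P1->P2, P2->P3, ..., P7->P8
Steps needed = (number of implications) - 1 = 7 - 1 = 6

6


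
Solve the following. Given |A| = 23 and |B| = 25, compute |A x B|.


The Cartesian product A x B contains all ordered pairs (a, b).
|A x B| = |A| * |B| = 23 * 25 = 575

575


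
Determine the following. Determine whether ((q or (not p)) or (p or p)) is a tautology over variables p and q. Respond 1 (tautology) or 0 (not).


Check all 4 assignments:
p=0, q=0: 1
p=0, q=1: 1
p=1, q=0: 1
p=1, q=1: 1
Satisfying count = 4/4.
Tautology iff count = 4: yes.

1


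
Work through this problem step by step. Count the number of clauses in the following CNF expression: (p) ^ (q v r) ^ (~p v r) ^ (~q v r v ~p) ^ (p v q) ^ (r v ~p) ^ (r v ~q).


A CNF formula is a conjunction of clauses.
Clauses are separated by ^.
Counting the conjuncts: 7 clauses.

7


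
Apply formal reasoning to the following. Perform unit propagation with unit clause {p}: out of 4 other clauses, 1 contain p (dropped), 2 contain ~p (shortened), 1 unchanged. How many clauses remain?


Satisfied (removed): 1
Shortened (remain): 2
Unchanged (remain): 1
Remaining = 2 + 1 = 3

3


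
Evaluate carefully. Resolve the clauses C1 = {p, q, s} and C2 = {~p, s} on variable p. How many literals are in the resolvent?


Remove p from C1 and ~p from C2.
C1 remainder: {q, s}
C2 remainder: {s}
Union (resolvent): {q, s}
Resolvent has 2 literal(s).

2


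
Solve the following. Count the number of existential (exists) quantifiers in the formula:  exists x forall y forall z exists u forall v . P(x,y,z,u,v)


Quantifier prefix: exists x forall y forall z exists u forall v
Mark each quantifier type:
  E U U E U
Universal count = 3, Existential count = 2
Asked for existential (exists) quantifiers: 2

2


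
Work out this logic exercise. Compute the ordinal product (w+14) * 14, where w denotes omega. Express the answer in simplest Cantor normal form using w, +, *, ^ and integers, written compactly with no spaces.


Compute (w+14) * 14.
Ordinal * is associative and left-distributive over +, but NOT commutative; for finite n>1, n*w = w but w*n stays w*n.
(w+14) * 14 = (w+14) repeated 14 times. Each intermediate +14 is absorbed by the following w; only the last survives: w*14+14.
Result = w*14+14

w*14+14


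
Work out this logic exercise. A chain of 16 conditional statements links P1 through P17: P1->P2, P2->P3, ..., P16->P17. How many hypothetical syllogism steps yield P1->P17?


With 16 implications in a chain connecting 17 propositions:
P1->P2, P2->P3, ..., P16->P17
Steps needed = (number of implications) - 1 = 16 - 1 = 15

15


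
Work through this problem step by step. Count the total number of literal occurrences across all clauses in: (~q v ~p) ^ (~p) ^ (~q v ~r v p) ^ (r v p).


Counting literals in each clause:
Clause 1: 2 literal(s)
Clause 2: 1 literal(s)
Clause 3: 3 literal(s)
Clause 4: 2 literal(s)
Total = 8

8


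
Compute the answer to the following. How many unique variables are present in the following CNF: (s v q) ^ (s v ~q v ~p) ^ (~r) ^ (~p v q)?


Identify each variable that appears in the formula.
Variables found: p, q, r, s
Count = 4

4


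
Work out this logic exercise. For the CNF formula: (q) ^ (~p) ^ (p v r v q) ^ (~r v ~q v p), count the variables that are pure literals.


Check each variable for pure literal status:
p: mixed (not pure)
q: mixed (not pure)
r: mixed (not pure)
Pure literal count = 0

0


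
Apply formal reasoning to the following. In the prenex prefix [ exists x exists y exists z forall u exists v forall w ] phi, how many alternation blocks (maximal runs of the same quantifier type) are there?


Quantifier-type sequence: E E E A E A  (A=forall, E=exists)
Group into maximal same-type runs:
  Ex3 | Ax1 | Ex1 | Ax1
Number of blocks = 4

4


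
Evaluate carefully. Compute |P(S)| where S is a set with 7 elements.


The power set of a set with n elements has 2^n elements.
|P(S)| = 2^7 = 128

128


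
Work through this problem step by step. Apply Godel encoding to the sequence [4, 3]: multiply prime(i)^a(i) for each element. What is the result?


Encode each element as an exponent of the corresponding prime:
  2^4 = 16
  3^3 = 27
Product = 16 * 27 = 432

432


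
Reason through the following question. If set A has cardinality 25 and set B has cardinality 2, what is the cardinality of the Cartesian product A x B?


The Cartesian product A x B contains all ordered pairs (a, b).
|A x B| = |A| * |B| = 25 * 2 = 50

50


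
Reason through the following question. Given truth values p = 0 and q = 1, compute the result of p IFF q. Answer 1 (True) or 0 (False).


p = 0, q = 1
Operation: p IFF q
Evaluate: 0 IFF 1 = 0

0


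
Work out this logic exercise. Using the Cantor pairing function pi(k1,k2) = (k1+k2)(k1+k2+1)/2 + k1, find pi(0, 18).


k1 + k2 = 18
(k1+k2)(k1+k2+1)/2 = 18 * 19 / 2 = 171
pi = 171 + 0 = 171

171


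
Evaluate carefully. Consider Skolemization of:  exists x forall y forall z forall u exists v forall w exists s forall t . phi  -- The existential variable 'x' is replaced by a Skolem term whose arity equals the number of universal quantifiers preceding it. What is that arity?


Quantifier prefix: exists x forall y forall z forall u exists v forall w exists s forall t
'x' is existentially quantified at position 1.
No universal quantifiers precede it.
Skolem function arity = 0 (a Skolem constant)

0


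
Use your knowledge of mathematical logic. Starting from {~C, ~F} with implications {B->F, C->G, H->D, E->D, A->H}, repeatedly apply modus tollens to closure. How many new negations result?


Initial negated facts: {~C, ~F}
Apply modus tollens to closure:
  ~F and B->F  =>  ~B
Final negated: {~B, ~C, ~F}
New negations: {~B}
Count = 1

1


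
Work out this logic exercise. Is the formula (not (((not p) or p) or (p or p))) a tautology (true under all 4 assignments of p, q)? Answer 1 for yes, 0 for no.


Check all 4 assignments:
p=0, q=0: 0
p=0, q=1: 0
p=1, q=0: 0
p=1, q=1: 0
Satisfying count = 0/4.
Tautology iff count = 4: no.

0


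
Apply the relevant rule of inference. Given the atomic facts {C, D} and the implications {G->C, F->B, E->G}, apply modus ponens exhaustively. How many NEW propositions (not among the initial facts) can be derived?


Initial facts: {C, D}
Apply modus ponens to closure:
  (no implication fires)
Final known: {C, D}
New propositions: {(none)}
Count = 0

0


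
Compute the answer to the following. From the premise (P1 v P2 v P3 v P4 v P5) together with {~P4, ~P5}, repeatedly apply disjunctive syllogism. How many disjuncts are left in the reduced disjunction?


Original disjuncts (5): P1, P2, P3, P4, P5
Negated (eliminate): ~P4, ~P5
Remaining disjuncts: P1, P2, P3
Count = 5 - 2 = 3

3


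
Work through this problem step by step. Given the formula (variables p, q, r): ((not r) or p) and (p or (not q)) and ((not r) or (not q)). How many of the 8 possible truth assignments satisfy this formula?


Evaluate all 8 assignments for p, q, r:
p=0, q=0, r=0: 1
p=0, q=0, r=1: 0
p=0, q=1, r=0: 0
p=0, q=1, r=1: 0
p=1, q=0, r=0: 1
p=1, q=0, r=1: 1
p=1, q=1, r=0: 1
p=1, q=1, r=1: 0
Satisfying count = 4

4


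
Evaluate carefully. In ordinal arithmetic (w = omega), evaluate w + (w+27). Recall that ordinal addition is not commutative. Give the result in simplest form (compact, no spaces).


Compute w + (w+27).
Ordinal + is associative but NOT commutative; for finite n>0, n + w = w but w + n stays w+n.
w + (w+27) = (w+w) + 27 = w*2+27.
Result = w*2+27

w*2+27


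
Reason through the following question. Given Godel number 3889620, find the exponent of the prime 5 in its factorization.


Factorize 3889620 by dividing by 5 repeatedly.
Division steps: 5 divides 3889620 exactly 1 time(s).
Exponent of 5 = 1

1


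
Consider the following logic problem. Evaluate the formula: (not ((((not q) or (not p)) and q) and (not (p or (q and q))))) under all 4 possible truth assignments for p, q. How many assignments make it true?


Check all 4 assignments:
p=0, q=0: 1
p=0, q=1: 1
p=1, q=0: 1
p=1, q=1: 1
Count of True = 4

4


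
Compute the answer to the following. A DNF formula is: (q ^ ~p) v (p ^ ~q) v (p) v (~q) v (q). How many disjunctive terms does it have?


A DNF formula is a disjunction of terms (conjunctions).
Terms are separated by v.
Counting the disjuncts: 5 terms.

5


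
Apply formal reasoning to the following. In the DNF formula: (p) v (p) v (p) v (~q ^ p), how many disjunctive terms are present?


A DNF formula is a disjunction of terms (conjunctions).
Terms are separated by v.
Counting the disjuncts: 4 terms.

4


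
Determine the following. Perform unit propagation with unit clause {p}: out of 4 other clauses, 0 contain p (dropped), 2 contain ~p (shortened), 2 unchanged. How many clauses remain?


Satisfied (removed): 0
Shortened (remain): 2
Unchanged (remain): 2
Remaining = 2 + 2 = 4

4


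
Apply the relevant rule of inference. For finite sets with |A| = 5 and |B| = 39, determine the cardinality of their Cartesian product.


The Cartesian product A x B contains all ordered pairs (a, b).
|A x B| = |A| * |B| = 5 * 39 = 195

195


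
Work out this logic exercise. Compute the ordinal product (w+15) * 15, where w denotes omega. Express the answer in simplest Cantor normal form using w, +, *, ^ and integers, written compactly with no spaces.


Compute (w+15) * 15.
Ordinal * is associative and left-distributive over +, but NOT commutative; for finite n>1, n*w = w but w*n stays w*n.
(w+15) * 15 = (w+15) repeated 15 times. Each intermediate +15 is absorbed by the following w; only the last survives: w*15+15.
Result = w*15+15

w*15+15


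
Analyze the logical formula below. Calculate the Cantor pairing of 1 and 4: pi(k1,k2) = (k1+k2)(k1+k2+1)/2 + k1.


k1 + k2 = 5
(k1+k2)(k1+k2+1)/2 = 5 * 6 / 2 = 15
pi = 15 + 1 = 16

16


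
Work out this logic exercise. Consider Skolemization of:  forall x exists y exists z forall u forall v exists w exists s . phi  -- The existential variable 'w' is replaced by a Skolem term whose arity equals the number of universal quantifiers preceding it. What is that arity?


Quantifier prefix: forall x exists y exists z forall u forall v exists w exists s
'w' is existentially quantified at position 6.
Universal variables preceding it: x, u, v
Skolem function arity = 3

3


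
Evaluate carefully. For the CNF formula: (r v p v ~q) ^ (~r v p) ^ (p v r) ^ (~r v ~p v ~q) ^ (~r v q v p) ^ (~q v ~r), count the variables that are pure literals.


Check each variable for pure literal status:
p: mixed (not pure)
q: mixed (not pure)
r: mixed (not pure)
Pure literal count = 0

0


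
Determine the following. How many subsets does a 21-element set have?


The power set of a set with n elements has 2^n elements.
|P(S)| = 2^21 = 2097152

2097152


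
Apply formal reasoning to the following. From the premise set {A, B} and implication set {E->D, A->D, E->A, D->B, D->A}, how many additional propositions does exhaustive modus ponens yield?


Initial facts: {A, B}
Apply modus ponens to closure:
  A and A->D  =>  D
Final known: {A, B, D}
New propositions: {D}
Count = 1

1


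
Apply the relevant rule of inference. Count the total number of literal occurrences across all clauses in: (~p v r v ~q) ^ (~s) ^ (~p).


Counting literals in each clause:
Clause 1: 3 literal(s)
Clause 2: 1 literal(s)
Clause 3: 1 literal(s)
Total = 5

5


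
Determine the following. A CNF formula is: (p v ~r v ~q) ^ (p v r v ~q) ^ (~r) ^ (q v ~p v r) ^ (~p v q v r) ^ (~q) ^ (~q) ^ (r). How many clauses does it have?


A CNF formula is a conjunction of clauses.
Clauses are separated by ^.
Counting the conjuncts: 8 clauses.

8


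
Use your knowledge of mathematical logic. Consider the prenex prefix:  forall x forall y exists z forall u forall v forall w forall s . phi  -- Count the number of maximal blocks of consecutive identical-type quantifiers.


Quantifier-type sequence: A A E A A A A  (A=forall, E=exists)
Group into maximal same-type runs:
  Ax2 | Ex1 | Ax4
Number of blocks = 3

3


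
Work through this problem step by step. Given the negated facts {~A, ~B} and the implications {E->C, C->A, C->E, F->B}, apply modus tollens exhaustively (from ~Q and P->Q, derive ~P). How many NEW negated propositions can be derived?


Initial negated facts: {~A, ~B}
Apply modus tollens to closure:
  ~A and C->A  =>  ~C
  ~B and F->B  =>  ~F
  ~C and E->C  =>  ~E
Final negated: {~A, ~B, ~C, ~E, ~F}
New negations: {~C, ~E, ~F}
Count = 3

3


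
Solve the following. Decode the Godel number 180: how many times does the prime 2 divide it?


Factorize 180 by dividing by 2 repeatedly.
Division steps: 2 divides 180 exactly 2 time(s).
Exponent of 2 = 2

2


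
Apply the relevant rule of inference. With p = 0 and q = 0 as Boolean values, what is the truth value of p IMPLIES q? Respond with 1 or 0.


p = 0, q = 0
Operation: p IMPLIES q
Evaluate: 0 IMPLIES 0 = 1

1


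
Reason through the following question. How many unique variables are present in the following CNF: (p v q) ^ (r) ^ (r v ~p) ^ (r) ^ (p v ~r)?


Identify each variable that appears in the formula.
Variables found: p, q, r
Count = 3

3


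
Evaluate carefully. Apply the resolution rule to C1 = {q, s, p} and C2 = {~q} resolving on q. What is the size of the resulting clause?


Remove q from C1 and ~q from C2.
C1 remainder: {s, p}
C2 remainder: {}
Union (resolvent): {p, s}
Resolvent has 2 literal(s).

2


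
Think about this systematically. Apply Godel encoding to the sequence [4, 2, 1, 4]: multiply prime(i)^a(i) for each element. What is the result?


Encode each element as an exponent of the corresponding prime:
  2^4 = 16
  3^2 = 9
  5^1 = 5
  7^4 = 2401
Product = 16 * 9 * 5 * 2401 = 1728720

1728720


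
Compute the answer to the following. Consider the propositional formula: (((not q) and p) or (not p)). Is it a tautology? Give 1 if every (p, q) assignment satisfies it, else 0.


Check all 4 assignments:
p=0, q=0: 1
p=0, q=1: 1
p=1, q=0: 1
p=1, q=1: 0
Satisfying count = 3/4.
Tautology iff count = 4: no.

0


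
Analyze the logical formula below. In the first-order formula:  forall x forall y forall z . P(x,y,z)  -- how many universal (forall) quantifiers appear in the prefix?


Quantifier prefix: forall x forall y forall z
Mark each quantifier type:
  U U U
Universal count = 3, Existential count = 0
Asked for universal (forall) quantifiers: 3

3


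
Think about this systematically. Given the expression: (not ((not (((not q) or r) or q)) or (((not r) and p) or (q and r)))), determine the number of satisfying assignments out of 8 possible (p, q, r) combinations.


Check all 8 assignments:
p=0, q=0, r=0: 1
p=0, q=0, r=1: 1
p=0, q=1, r=0: 1
p=0, q=1, r=1: 0
p=1, q=0, r=0: 0
p=1, q=0, r=1: 1
p=1, q=1, r=0: 0
p=1, q=1, r=1: 0
Count of True = 4

4


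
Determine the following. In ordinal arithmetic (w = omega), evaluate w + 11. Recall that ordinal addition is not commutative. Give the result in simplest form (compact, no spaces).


Compute w + 11.
Ordinal + is associative but NOT commutative; for finite n>0, n + w = w but w + n stays w+n.
w + 11 is already in normal form (a successor ordinal beyond w).
Result = w+11

w+11


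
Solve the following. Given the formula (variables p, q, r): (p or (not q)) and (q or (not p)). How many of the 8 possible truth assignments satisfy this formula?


Evaluate all 8 assignments for p, q, r:
p=0, q=0, r=0: 1
p=0, q=0, r=1: 1
p=0, q=1, r=0: 0
p=0, q=1, r=1: 0
p=1, q=0, r=0: 0
p=1, q=0, r=1: 0
p=1, q=1, r=0: 1
p=1, q=1, r=1: 1
Satisfying count = 4

4


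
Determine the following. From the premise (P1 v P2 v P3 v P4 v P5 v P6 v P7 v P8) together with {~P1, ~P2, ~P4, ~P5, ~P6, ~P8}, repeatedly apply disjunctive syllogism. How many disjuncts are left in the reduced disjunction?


Original disjuncts (8): P1, P2, P3, P4, P5, P6, P7, P8
Negated (eliminate): ~P1, ~P2, ~P4, ~P5, ~P6, ~P8
Remaining disjuncts: P3, P7
Count = 8 - 6 = 2

2


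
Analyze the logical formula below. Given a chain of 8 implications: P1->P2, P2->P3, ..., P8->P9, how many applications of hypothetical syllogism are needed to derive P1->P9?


With 8 implications in a chain connecting 9 propositions:
P1->P2, P2->P3, ..., P8->P9
Steps needed = (number of implications) - 1 = 8 - 1 = 7

7


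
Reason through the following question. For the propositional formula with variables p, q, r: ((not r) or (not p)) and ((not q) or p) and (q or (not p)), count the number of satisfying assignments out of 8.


Evaluate all 8 assignments for p, q, r:
p=0, q=0, r=0: 1
p=0, q=0, r=1: 1
p=0, q=1, r=0: 0
p=0, q=1, r=1: 0
p=1, q=0, r=0: 0
p=1, q=0, r=1: 0
p=1, q=1, r=0: 1
p=1, q=1, r=1: 0
Satisfying count = 3

3


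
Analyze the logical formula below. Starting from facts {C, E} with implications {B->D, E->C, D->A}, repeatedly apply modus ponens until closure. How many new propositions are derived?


Initial facts: {C, E}
Apply modus ponens to closure:
  (no implication fires)
Final known: {C, E}
New propositions: {(none)}
Count = 0

0


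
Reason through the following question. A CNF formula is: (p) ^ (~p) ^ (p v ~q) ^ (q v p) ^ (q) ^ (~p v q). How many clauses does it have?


A CNF formula is a conjunction of clauses.
Clauses are separated by ^.
Counting the conjuncts: 6 clauses.

6


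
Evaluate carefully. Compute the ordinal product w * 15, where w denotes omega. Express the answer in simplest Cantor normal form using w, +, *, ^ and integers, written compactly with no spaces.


Compute w * 15.
Ordinal * is associative and left-distributive over +, but NOT commutative; for finite n>1, n*w = w but w*n stays w*n.
w * 15 means 15 copies of w concatenated: w*15.
Result = w*15

w*15


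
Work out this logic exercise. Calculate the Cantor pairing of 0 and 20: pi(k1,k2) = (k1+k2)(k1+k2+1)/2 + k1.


k1 + k2 = 20
(k1+k2)(k1+k2+1)/2 = 20 * 21 / 2 = 210
pi = 210 + 0 = 210

210


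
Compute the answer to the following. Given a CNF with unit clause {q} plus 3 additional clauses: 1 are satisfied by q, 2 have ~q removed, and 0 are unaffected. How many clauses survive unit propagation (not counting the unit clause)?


Satisfied (removed): 1
Shortened (remain): 2
Unchanged (remain): 0
Remaining = 2 + 0 = 2

2


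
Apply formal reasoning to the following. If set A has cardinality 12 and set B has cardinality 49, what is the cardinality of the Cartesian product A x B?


The Cartesian product A x B contains all ordered pairs (a, b).
|A x B| = |A| * |B| = 12 * 49 = 588

588
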